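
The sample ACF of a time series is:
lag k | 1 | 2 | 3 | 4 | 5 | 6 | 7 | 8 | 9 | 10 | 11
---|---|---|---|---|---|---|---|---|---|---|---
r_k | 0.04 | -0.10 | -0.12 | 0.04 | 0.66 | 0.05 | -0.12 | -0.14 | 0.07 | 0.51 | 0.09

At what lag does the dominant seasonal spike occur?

5

The largest autocorrelation is r_5 = 0.66, with a weaker echo at lag 10 (0.51); the remaining lags stay at or below 0.09.
The dominant spike at lag 5 indicates a seasonal period of 5.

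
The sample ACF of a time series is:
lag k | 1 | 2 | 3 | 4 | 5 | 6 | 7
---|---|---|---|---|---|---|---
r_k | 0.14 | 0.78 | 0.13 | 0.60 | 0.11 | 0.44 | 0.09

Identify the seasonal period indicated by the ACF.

The largest autocorrelation is r_2 = 0.78, with weaker echoes at lags 4 (0.60) and 6 (0.44); the remaining lags stay at or below 0.14.
The dominant spike at lag 2 indicates a seasonal period of 2.

2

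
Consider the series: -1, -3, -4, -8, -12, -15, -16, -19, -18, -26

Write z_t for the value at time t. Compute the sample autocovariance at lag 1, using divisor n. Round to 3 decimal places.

Mean z̄ = (-1 − 3 − 4 − 8 − 12 − 15 − 16 − 19 − 18 − 26)/10 = -12.2000
Σ_{t=1}^{9}(z_t−z̄)(z_{t+1}−z̄) = 369.1600
γ_1 = 369.1600 / 10 = 36.916

36.916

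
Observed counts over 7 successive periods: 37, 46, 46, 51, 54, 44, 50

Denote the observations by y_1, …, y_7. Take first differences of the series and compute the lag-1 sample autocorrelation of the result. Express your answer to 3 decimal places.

-0.338

First differences Δy: 9, 0, 5, 3, -10, 6
Mean of differences = 2.1667
Numerator Σ(Δy_t−Δȳ)(Δy_{t+1}−Δȳ) = -75.3611
Denominator Σ(Δy_t−Δȳ)² = 222.8333
r_1(Δy) = -75.3611 / 222.8333 = -0.338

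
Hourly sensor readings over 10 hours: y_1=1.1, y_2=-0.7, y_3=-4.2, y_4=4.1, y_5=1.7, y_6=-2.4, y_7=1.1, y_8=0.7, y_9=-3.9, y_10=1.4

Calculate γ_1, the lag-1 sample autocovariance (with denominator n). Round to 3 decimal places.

Mean ȳ = (1.1 − 0.7 − 4.2 + 4.1 + 1.7 − 2.4 + 1.1 + 0.7 − 3.9 + 1.4)/10 = -0.1100
Σ_{t=1}^{9}(y_t−ȳ)(y_{t+1}−ȳ) = -22.6281
γ_1 = -22.6281 / 10 = -2.263

-2.263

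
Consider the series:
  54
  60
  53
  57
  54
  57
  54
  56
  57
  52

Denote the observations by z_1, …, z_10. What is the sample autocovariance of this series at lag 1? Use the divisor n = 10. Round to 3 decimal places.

-3.336

Mean z̄ = (54 + 60 + 53 + 57 + 54 + 57 + 54 + 56 + 57 + 52)/10 = 55.4000
Σ_{t=1}^{9}(z_t−z̄)(z_{t+1}−z̄) = -33.3600
γ_1 = -33.3600 / 10 = -3.336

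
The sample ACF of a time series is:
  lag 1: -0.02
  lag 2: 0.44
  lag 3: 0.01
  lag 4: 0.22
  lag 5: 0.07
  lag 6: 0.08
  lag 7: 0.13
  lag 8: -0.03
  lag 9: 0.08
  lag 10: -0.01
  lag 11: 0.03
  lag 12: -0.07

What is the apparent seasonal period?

The largest autocorrelation is r_2 = 0.44, with a weaker echo at lag 4 (0.22); the remaining lags stay at or below 0.13.
The dominant spike at lag 2 indicates a seasonal period of 2.

2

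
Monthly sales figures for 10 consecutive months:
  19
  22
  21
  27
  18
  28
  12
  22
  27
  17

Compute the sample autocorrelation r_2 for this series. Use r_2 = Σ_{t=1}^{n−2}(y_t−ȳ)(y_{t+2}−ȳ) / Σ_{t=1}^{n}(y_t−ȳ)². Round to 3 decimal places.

Mean ȳ = (19 + 22 + 21 + 27 + 18 + 28 + 12 + 22 + 27 + 17)/10 = 21.3000
Numerator Σ_{t=1}^{8}(y_t−ȳ)(y_{t+2}−ȳ) = 23.2200
Denominator Σ(y_t−ȳ)² = 232.1000
r_2 = 23.2200 / 232.1000 = 0.100

0.100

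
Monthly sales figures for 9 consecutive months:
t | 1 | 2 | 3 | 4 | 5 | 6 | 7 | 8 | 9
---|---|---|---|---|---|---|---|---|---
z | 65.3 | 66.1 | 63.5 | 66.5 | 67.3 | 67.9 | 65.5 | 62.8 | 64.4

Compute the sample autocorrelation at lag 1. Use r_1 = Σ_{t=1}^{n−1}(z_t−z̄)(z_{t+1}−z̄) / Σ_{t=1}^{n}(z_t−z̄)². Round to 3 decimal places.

Mean z̄ = (65.3 + 66.1 + 63.5 + 66.5 + 67.3 + 67.9 + 65.5 + 62.8 + 64.4)/9 = 65.4778
Numerator Σ_{t=1}^{8}(z_t−z̄)(z_{t+1}−z̄) = 5.7940
Denominator Σ(z_t−z̄)² = 22.8956
r_1 = 5.7940 / 22.8956 = 0.253

0.253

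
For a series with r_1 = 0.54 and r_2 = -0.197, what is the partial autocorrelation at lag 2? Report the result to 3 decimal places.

φ_{22} = (r_2 − r_1²) / (1 − r_1²)
r_1² = (0.54)² = 0.2916
Numerator = -0.197 − 0.2916 = -0.4886; denominator = 1 − 0.2916 = 0.7084
φ_{22} = -0.4886 / 0.7084 = -0.690

-0.690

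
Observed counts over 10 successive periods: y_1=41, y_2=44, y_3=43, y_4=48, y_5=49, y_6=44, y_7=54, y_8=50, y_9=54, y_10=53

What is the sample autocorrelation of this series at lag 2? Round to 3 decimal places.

Mean ȳ = (41 + 44 + 43 + 48 + 49 + 44 + 54 + 50 + 54 + 53)/10 = 48.0000
Numerator Σ_{t=1}^{8}(y_t−ȳ)(y_{t+2}−ȳ) = 74.0000
Denominator Σ(y_t−ȳ)² = 208.0000
r_2 = 74.0000 / 208.0000 = 0.356

0.356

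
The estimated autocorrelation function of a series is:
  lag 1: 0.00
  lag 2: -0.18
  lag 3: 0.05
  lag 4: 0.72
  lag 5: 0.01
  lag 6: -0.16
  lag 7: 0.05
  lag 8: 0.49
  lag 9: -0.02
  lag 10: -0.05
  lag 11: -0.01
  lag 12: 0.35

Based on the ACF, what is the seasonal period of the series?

4

The largest autocorrelation is r_4 = 0.72, with weaker echoes at lags 8 (0.49) and 12 (0.35); the remaining lags stay at or below 0.05.
The dominant spike at lag 4 indicates a seasonal period of 4.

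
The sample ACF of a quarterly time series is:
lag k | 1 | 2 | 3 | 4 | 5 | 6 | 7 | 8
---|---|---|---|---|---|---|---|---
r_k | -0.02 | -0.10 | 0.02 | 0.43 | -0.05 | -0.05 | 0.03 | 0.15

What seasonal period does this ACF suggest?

The largest autocorrelation is r_4 = 0.43, with a weaker echo at lag 8 (0.15); the remaining lags stay at or below 0.03.
The dominant spike at lag 4 indicates a seasonal period of 4.

4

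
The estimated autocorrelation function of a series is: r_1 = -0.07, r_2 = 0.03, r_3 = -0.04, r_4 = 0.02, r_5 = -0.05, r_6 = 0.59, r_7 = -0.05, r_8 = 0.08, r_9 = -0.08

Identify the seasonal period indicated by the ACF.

6

The largest autocorrelation is r_6 = 0.59; the remaining lags stay at or below 0.08.
The dominant spike at lag 6 indicates a seasonal period of 6.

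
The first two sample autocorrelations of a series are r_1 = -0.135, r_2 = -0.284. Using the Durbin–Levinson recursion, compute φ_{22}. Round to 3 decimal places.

-0.308

φ_{22} = (r_2 − r_1²) / (1 − r_1²)
r_1² = (-0.135)² = 0.018225
Numerator = -0.284 − 0.0182 = -0.3022; denominator = 1 − 0.0182 = 0.9818
φ_{22} = -0.3022 / 0.9818 = -0.308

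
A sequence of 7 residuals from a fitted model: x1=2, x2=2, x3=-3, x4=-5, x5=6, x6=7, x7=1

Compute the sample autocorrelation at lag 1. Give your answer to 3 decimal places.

Mean x̄ = (2 + 2 − 3 − 5 + 6 + 7 + 1)/7 = 1.4286
Deviations from mean: 0.5714, 0.5714, -4.4286, -6.4286, 4.5714, 5.5714, -0.4286
Σ(x_t−x̄)(x_{t+1}−x̄) = (0.3265) + (-2.5306) + (28.4694) + (-29.3878) + (25.4694) + (-2.3878) = 19.9592
Denominator Σ(x_t−x̄)² = 113.7143
r_1 = 19.9592 / 113.7143 = 0.176

0.176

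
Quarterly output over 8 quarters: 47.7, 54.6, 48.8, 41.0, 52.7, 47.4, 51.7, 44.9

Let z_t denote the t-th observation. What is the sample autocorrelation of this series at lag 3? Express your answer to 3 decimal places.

Mean z̄ = (47.7 + 54.6 + 48.8 + 41.0 + 52.7 + 47.4 + 51.7 + 44.9)/8 = 48.6000
Numerator Σ_{t=1}^{5}(z_t−z̄)(z_{t+3}−z̄) = -7.5300
Denominator Σ(z_t−z̄)² = 136.1600
r_3 = -7.5300 / 136.1600 = -0.055

-0.055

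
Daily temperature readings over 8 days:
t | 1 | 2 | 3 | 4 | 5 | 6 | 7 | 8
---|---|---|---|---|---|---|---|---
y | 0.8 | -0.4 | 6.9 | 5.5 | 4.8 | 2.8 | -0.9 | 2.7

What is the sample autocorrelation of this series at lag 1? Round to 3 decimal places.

0.181

Mean ȳ = (0.8 − 0.4 + 6.9 + 5.5 + 4.8 + 2.8 − 0.9 + 2.7)/8 = 2.7750
Σ(y_t−ȳ)(y_{t+1}−ȳ) = (6.2706) + (-13.0969) + (11.2406) + (5.5181) + (0.0506) + (-0.0919) + (0.2756) = 10.1669
Denominator Σ(y_t−ȳ)² = 56.0350
r_1 = 10.1669 / 56.0350 = 0.181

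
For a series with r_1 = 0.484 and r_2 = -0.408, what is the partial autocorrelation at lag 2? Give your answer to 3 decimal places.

φ_{22} = (r_2 − r_1²) / (1 − r_1²)
r_1² = (0.484)² = 0.234256
Numerator = -0.408 − 0.2343 = -0.6423; denominator = 1 − 0.2343 = 0.7657
φ_{22} = -0.6423 / 0.7657 = -0.839

-0.839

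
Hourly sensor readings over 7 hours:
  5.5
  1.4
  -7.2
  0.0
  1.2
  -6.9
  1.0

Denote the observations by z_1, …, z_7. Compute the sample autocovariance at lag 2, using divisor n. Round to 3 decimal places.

Mean z̄ = (5.5 + 1.4 − 7.2 + 0.0 + 1.2 − 6.9 + 1.0)/7 = -0.7143
Σ_{t=1}^{5}(z_t−z̄)(z_{t+2}−z̄) = -52.3461
γ_2 = -52.3461 / 7 = -7.478

-7.478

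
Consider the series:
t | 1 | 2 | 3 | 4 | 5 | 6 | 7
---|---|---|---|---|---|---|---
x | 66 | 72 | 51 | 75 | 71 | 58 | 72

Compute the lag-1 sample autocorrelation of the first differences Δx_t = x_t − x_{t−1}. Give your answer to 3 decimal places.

First differences Δx: 6, -21, 24, -4, -13, 14
Mean of differences = 1.0000
Numerator Σ(Δx_t−Δx̄)(Δx_{t+1}−Δx̄) = -843.0000
Denominator Σ(Δx_t−Δx̄)² = 1428.0000
r_1(Δx) = -843.0000 / 1428.0000 = -0.590

-0.590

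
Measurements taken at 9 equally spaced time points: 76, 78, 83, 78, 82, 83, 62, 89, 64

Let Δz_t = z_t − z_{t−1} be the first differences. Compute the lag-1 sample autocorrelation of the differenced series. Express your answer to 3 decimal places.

First differences Δz: 2, 5, -5, 4, 1, -21, 27, -25
Mean of differences = -1.5000
Numerator Σ(Δz_t−Δz̄)(Δz_{t+1}−Δz̄) = -1279.7500
Denominator Σ(Δz_t−Δz̄)² = 1848.0000
r_1(Δz) = -1279.7500 / 1848.0000 = -0.693

-0.693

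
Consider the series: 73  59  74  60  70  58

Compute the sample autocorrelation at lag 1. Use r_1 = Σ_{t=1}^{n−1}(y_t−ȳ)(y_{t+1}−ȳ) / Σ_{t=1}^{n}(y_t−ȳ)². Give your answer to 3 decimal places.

Mean ȳ = (73 + 59 + 74 + 60 + 70 + 58)/6 = 65.6667
Deviations from mean: 7.3333, -6.6667, 8.3333, -5.6667, 4.3333, -7.6667
Σ(y_t−ȳ)(y_{t+1}−ȳ) = (-48.8889) + (-55.5556) + (-47.2222) + (-24.5556) + (-33.2222) = -209.4444
Denominator Σ(y_t−ȳ)² = 277.3333
r_1 = -209.4444 / 277.3333 = -0.755

-0.755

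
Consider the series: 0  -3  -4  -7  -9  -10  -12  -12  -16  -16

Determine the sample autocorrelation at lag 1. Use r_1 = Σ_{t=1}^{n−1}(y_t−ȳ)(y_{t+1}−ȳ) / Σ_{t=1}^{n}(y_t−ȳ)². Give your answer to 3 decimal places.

Mean ȳ = (0 − 3 − 4 − 7 − 9 − 10 − 12 − 12 − 16 − 16)/10 = -8.9000
Numerator Σ_{t=1}^{9}(y_t−ȳ)(y_{t+1}−ȳ) = 176.0900
Denominator Σ(y_t−ȳ)² = 262.9000
r_1 = 176.0900 / 262.9000 = 0.670

0.670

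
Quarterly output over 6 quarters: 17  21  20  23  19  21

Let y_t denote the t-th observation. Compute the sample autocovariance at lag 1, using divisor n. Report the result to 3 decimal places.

-1.255

Mean ȳ = (17 + 21 + 20 + 23 + 19 + 21)/6 = 20.1667
Σ_{t=1}^{5}(y_t−ȳ)(y_{t+1}−ȳ) = -7.5278
γ_1 = -7.5278 / 6 = -1.255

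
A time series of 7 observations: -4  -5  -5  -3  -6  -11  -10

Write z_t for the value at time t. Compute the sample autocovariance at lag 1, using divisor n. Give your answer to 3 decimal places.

Mean z̄ = (-4 − 5 − 5 − 3 − 6 − 11 − 10)/7 = -6.2857
Σ_{t=1}^{6}(z_t−z̄)(z_{t+1}−z̄) = 25.9184
γ_1 = 25.9184 / 7 = 3.703

3.703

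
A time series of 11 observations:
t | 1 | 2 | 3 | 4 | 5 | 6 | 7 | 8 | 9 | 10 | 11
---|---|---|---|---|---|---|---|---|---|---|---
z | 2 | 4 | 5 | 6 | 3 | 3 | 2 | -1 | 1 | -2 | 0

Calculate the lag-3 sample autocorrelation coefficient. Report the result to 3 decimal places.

Mean z̄ = (2 + 4 + 5 + 6 + 3 + 3 + 2 − 1 + 1 − 2 + 0)/11 = 2.0909
Numerator Σ_{t=1}^{8}(z_t−z̄)(z_{t+3}−z̄) = 6.7025
Denominator Σ(z_t−z̄)² = 60.9091
r_3 = 6.7025 / 60.9091 = 0.110

0.110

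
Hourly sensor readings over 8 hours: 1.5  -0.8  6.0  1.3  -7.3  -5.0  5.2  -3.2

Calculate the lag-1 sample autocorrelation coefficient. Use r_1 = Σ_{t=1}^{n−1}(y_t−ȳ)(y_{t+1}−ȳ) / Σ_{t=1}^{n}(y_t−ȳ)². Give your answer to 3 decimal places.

-0.091

Mean ȳ = (1.5 − 0.8 + 6.0 + 1.3 − 7.3 − 5.0 + 5.2 − 3.2)/8 = -0.2875
Σ(y_t−ȳ)(y_{t+1}−ȳ) = (-0.9161) + (-3.2223) + (9.9814) + (-11.1323) + (33.0464) + (-25.8598) + (-15.9823) = -14.0852
Denominator Σ(y_t−ȳ)² = 155.4888
r_1 = -14.0852 / 155.4888 = -0.091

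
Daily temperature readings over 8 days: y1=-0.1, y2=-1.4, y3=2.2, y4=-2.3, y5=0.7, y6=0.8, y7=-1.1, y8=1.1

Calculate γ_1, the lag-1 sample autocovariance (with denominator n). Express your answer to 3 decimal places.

Mean ȳ = (-0.1 − 1.4 + 2.2 − 2.3 + 0.7 + 0.8 − 1.1 + 1.1)/8 = -0.0125
Deviations: -0.0875, -1.3875, 2.2125, -2.2875, 0.7125, 0.8125, -1.0875, 1.1125
Σ_{t=1}^{7}(y_t−ȳ)(y_{t+1}−ȳ) = -11.1539
γ_1 = -11.1539 / 8 = -1.394

-1.394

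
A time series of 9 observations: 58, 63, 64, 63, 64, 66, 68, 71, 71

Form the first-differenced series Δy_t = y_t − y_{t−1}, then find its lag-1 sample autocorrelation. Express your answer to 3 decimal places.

-0.027

First differences Δy: 5, 1, -1, 1, 2, 2, 3, 0
Mean of differences = 1.6250
Numerator Σ(Δy_t−Δȳ)(Δy_{t+1}−Δȳ) = -0.6406
Denominator Σ(Δy_t−Δȳ)² = 23.8750
r_1(Δy) = -0.6406 / 23.8750 = -0.027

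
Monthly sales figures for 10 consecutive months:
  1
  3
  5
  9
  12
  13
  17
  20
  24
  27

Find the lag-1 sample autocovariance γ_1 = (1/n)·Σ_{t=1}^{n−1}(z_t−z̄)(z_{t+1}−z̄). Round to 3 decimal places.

Mean z̄ = (1 + 3 + 5 + 9 + 12 + 13 + 17 + 20 + 24 + 27)/10 = 13.1000
Σ_{t=1}^{9}(z_t−z̄)(z_{t+1}−z̄) = 495.0900
γ_1 = 495.0900 / 10 = 49.509

49.509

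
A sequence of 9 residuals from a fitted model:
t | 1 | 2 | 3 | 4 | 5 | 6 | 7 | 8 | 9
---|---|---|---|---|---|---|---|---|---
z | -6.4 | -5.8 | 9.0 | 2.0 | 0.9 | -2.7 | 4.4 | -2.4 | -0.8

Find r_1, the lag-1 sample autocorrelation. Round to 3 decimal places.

Mean z̄ = (-6.4 − 5.8 + 9.0 + 2.0 + 0.9 − 2.7 + 4.4 − 2.4 − 0.8)/9 = -0.2000
Numerator Σ_{t=1}^{8}(z_t−z̄)(z_{t+1}−z̄) = -17.1900
Denominator Σ(z_t−z̄)² = 193.1000
r_1 = -17.1900 / 193.1000 = -0.089

-0.089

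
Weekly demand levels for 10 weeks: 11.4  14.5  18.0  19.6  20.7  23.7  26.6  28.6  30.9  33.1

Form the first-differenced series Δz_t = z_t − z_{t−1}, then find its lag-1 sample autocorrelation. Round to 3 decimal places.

0.065

First differences Δz: 3.1, 3.5, 1.6, 1.1, 3.0, 2.9, 2.0, 2.3, 2.2
Mean of differences = 2.4111
Numerator Σ(Δz_t−Δz̄)(Δz_{t+1}−Δz̄) = 0.3143
Denominator Σ(Δz_t−Δz̄)² = 4.8489
r_1(Δz) = 0.3143 / 4.8489 = 0.065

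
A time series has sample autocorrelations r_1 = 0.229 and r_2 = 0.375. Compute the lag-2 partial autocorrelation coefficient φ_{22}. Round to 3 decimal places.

φ_{22} = (r_2 − r_1²) / (1 − r_1²)
r_1² = (0.229)² = 0.052441
Numerator = 0.375 − 0.0524 = 0.3226; denominator = 1 − 0.0524 = 0.9476
φ_{22} = 0.3226 / 0.9476 = 0.340

0.340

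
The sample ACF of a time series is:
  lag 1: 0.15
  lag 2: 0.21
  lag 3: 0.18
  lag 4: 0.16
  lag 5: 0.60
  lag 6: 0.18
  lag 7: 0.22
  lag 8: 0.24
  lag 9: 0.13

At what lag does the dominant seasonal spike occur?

The largest autocorrelation is r_5 = 0.60; the remaining lags stay at or below 0.24.
The dominant spike at lag 5 indicates a seasonal period of 5.

5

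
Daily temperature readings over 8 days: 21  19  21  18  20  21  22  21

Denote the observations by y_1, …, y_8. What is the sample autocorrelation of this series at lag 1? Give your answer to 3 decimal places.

-0.043

Mean ȳ = (21 + 19 + 21 + 18 + 20 + 21 + 22 + 21)/8 = 20.3750
Deviations from mean: 0.6250, -1.3750, 0.6250, -2.3750, -0.3750, 0.6250, 1.6250, 0.6250
Σ(y_t−ȳ)(y_{t+1}−ȳ) = (-0.8594) + (-0.8594) + (-1.4844) + (0.8906) + (-0.2344) + (1.0156) + (1.0156) = -0.5156
Denominator Σ(y_t−ȳ)² = 11.8750
r_1 = -0.5156 / 11.8750 = -0.043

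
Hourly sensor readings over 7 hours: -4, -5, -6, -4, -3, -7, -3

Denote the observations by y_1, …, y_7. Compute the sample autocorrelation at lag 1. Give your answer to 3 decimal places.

Mean ȳ = (-4 − 5 − 6 − 4 − 3 − 7 − 3)/7 = -4.5714
Deviations from mean: 0.5714, -0.4286, -1.4286, 0.5714, 1.5714, -2.4286, 1.5714
Numerator Σ_{t=1}^{6}(y_t−ȳ)(y_{t+1}−ȳ) = -7.1837
Denominator Σ(y_t−ȳ)² = 13.7143
r_1 = -7.1837 / 13.7143 = -0.524

-0.524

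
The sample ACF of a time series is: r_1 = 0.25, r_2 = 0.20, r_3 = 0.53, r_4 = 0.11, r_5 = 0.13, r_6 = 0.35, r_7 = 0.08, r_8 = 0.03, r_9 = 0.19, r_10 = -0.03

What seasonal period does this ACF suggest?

3

The largest autocorrelation is r_3 = 0.53, with a weaker echo at lag 6 (0.35); the remaining lags stay at or below 0.25. The elevated value at lag 1 (0.25), dropping to 0.20 at lag 2, reflects decaying short-term dependence rather than seasonality.
The dominant spike at lag 3 indicates a seasonal period of 3.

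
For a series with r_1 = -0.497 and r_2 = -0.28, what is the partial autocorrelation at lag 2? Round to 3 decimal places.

φ_{22} = (r_2 − r_1²) / (1 − r_1²)
r_1² = (-0.497)² = 0.247009
Numerator = -0.28 − 0.2470 = -0.5270; denominator = 1 − 0.2470 = 0.7530
φ_{22} = -0.5270 / 0.7530 = -0.700

-0.700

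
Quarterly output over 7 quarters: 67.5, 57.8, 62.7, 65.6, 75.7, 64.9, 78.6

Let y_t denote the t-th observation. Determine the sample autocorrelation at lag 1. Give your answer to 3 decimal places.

Mean ȳ = (67.5 + 57.8 + 62.7 + 65.6 + 75.7 + 64.9 + 78.6)/7 = 67.5429
Deviations from mean: -0.0429, -9.7429, -4.8429, -1.9429, 8.1571, -2.6429, 11.0571
Σ(y_t−ȳ)(y_{t+1}−ȳ) = (0.4176) + (47.1833) + (9.4090) + (-15.8482) + (-21.5582) + (-29.2224) = -9.6190
Denominator Σ(y_t−ȳ)² = 317.9371
r_1 = -9.6190 / 317.9371 = -0.030

-0.030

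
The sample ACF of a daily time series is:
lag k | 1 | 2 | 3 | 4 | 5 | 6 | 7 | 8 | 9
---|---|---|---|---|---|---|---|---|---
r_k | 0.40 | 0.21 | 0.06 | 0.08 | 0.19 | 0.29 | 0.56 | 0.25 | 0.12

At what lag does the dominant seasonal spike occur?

7

The largest autocorrelation is r_7 = 0.56; the remaining lags stay at or below 0.40. The elevated value at lag 1 (0.40), dropping to 0.21 at lag 2, reflects decaying short-term dependence rather than seasonality.
The dominant spike at lag 7 indicates a seasonal period of 7.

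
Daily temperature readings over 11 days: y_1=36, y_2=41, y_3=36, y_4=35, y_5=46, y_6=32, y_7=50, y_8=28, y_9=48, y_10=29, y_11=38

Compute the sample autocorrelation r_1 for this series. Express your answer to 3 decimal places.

-0.835

Mean ȳ = (36 + 41 + 36 + 35 + 46 + 32 + 50 + 28 + 48 + 29 + 38)/11 = 38.0909
Numerator Σ_{t=1}^{10}(y_t−ȳ)(y_{t+1}−ȳ) = -460.2810
Denominator Σ(y_t−ȳ)² = 550.9091
r_1 = -460.2810 / 550.9091 = -0.835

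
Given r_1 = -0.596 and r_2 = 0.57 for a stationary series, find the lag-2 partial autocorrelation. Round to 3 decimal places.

0.333

φ_{22} = (r_2 − r_1²) / (1 − r_1²)
r_1² = (-0.596)² = 0.355216
Numerator = 0.57 − 0.3552 = 0.2148; denominator = 1 − 0.3552 = 0.6448
φ_{22} = 0.2148 / 0.6448 = 0.333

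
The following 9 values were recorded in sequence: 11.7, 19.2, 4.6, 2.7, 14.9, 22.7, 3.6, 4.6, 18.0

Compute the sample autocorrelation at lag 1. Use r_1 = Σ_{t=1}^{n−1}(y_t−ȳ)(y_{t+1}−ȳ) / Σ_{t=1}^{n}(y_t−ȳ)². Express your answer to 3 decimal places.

-0.133

Mean ȳ = (11.7 + 19.2 + 4.6 + 2.7 + 14.9 + 22.7 + 3.6 + 4.6 + 18.0)/9 = 11.3333
Numerator Σ_{t=1}^{8}(y_t−ȳ)(y_{t+1}−ȳ) = -62.9244
Denominator Σ(y_t−ȳ)² = 473.4000
r_1 = -62.9244 / 473.4000 = -0.133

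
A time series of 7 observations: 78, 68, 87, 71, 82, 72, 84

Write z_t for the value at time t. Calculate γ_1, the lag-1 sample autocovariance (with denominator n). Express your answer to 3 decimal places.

-35.292

Mean z̄ = (78 + 68 + 87 + 71 + 82 + 72 + 84)/7 = 77.4286
Σ_{t=1}^{6}(z_t−z̄)(z_{t+1}−z̄) = -247.0408
γ_1 = -247.0408 / 7 = -35.292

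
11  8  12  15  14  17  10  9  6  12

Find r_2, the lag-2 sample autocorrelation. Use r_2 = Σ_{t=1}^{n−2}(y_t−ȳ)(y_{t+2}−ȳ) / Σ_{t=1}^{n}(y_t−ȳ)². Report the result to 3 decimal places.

-0.017

Mean ȳ = (11 + 8 + 12 + 15 + 14 + 17 + 10 + 9 + 6 + 12)/10 = 11.4000
Numerator Σ_{t=1}^{8}(y_t−ȳ)(y_{t+2}−ȳ) = -1.7200
Denominator Σ(y_t−ȳ)² = 100.4000
r_2 = -1.7200 / 100.4000 = -0.017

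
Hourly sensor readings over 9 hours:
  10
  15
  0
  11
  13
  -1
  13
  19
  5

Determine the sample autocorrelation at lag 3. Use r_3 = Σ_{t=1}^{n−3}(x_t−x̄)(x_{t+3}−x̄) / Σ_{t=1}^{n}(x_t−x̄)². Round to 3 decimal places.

Mean x̄ = (10 + 15 + 0 + 11 + 13 − 1 + 13 + 19 + 5)/9 = 9.4444
Σ(x_t−x̄)(x_{t+3}−x̄) = (0.8642) + (19.7531) + (98.6420) + (5.5309) + (33.9753) + (46.4198) = 205.1852
Denominator Σ(x_t−x̄)² = 368.2222
r_3 = 205.1852 / 368.2222 = 0.557

0.557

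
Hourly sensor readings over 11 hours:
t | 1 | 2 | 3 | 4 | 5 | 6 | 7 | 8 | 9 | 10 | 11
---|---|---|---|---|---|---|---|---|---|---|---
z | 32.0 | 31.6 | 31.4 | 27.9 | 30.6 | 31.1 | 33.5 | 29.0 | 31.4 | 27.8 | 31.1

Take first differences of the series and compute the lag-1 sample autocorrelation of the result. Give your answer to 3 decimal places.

-0.643

First differences Δz: -0.4, -0.2, -3.5, 2.7, 0.5, 2.4, -4.5, 2.4, -3.6, 3.3
Mean of differences = -0.0900
Numerator Σ(Δz_t−Δz̄)(Δz_{t+1}−Δz̄) = -48.5901
Denominator Σ(Δz_t−Δz̄)² = 75.5290
r_1(Δz) = -48.5901 / 75.5290 = -0.643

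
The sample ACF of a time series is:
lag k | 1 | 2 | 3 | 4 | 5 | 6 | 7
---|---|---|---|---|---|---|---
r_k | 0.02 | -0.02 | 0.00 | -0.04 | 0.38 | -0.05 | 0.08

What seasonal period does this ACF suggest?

The largest autocorrelation is r_5 = 0.38; the remaining lags stay at or below 0.08.
The dominant spike at lag 5 indicates a seasonal period of 5.

5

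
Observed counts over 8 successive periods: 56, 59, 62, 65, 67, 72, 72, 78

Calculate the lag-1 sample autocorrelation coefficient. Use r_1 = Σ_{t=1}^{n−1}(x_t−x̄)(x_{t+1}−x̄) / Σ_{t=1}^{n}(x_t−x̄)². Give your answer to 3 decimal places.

Mean x̄ = (56 + 59 + 62 + 65 + 67 + 72 + 72 + 78)/8 = 66.3750
Deviations from mean: -10.3750, -7.3750, -4.3750, -1.3750, 0.6250, 5.6250, 5.6250, 11.6250
Σ(x_t−x̄)(x_{t+1}−x̄) = (76.5156) + (32.2656) + (6.0156) + (-0.8594) + (3.5156) + (31.6406) + (65.3906) = 214.4844
Denominator Σ(x_t−x̄)² = 381.8750
r_1 = 214.4844 / 381.8750 = 0.562

0.562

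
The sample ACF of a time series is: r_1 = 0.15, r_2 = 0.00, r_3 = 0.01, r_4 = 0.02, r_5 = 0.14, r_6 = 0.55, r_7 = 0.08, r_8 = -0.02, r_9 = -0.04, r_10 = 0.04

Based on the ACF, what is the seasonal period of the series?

The largest autocorrelation is r_6 = 0.55; the remaining lags stay at or below 0.15.
The dominant spike at lag 6 indicates a seasonal period of 6.

6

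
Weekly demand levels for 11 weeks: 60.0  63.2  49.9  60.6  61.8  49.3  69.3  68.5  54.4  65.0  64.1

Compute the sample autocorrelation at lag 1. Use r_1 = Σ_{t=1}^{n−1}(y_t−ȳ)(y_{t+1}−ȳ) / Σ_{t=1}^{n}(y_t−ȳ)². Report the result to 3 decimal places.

Mean ȳ = (60.0 + 63.2 + 49.9 + 60.6 + 61.8 + 49.3 + 69.3 + 68.5 + 54.4 + 65.0 + 64.1)/11 = 60.5545
Numerator Σ_{t=1}^{10}(y_t−ȳ)(y_{t+1}−ȳ) = -133.5366
Denominator Σ(y_t−ȳ)² = 458.8673
r_1 = -133.5366 / 458.8673 = -0.291

-0.291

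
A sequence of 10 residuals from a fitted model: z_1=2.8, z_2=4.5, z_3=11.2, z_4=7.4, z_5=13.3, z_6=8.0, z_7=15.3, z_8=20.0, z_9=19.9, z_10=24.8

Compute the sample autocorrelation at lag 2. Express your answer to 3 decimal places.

0.329

Mean z̄ = (2.8 + 4.5 + 11.2 + 7.4 + 13.3 + 8.0 + 15.3 + 20.0 + 19.9 + 24.8)/10 = 12.7200
Numerator Σ_{t=1}^{8}(z_t−z̄)(z_{t+2}−z̄) = 156.6392
Denominator Σ(z_t−z̄)² = 476.3360
r_2 = 156.6392 / 476.3360 = 0.329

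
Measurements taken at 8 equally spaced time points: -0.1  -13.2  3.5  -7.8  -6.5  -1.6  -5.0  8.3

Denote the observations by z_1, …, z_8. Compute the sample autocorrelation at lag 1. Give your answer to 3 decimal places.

Mean z̄ = (-0.1 − 13.2 + 3.5 − 7.8 − 6.5 − 1.6 − 5.0 + 8.3)/8 = -2.8000
Deviations from mean: 2.7000, -10.4000, 6.3000, -5.0000, -3.7000, 1.2000, -2.2000, 11.1000
Numerator Σ_{t=1}^{7}(z_t−z̄)(z_{t+1}−z̄) = -138.1000
Denominator Σ(z_t−z̄)² = 323.3200
r_1 = -138.1000 / 323.3200 = -0.427

-0.427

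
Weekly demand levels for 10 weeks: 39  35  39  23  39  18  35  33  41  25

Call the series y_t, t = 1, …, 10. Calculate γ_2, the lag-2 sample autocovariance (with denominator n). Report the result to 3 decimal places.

22.652

Mean ȳ = (39 + 35 + 39 + 23 + 39 + 18 + 35 + 33 + 41 + 25)/10 = 32.7000
Σ_{t=1}^{8}(y_t−ȳ)(y_{t+2}−ȳ) = 226.5200
γ_2 = 226.5200 / 10 = 22.652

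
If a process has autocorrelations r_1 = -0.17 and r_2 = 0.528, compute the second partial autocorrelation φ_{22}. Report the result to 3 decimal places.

φ_{22} = (r_2 − r_1²) / (1 − r_1²)
r_1² = (-0.17)² = 0.0289
Numerator = 0.528 − 0.0289 = 0.4991; denominator = 1 − 0.0289 = 0.9711
φ_{22} = 0.4991 / 0.9711 = 0.514

0.514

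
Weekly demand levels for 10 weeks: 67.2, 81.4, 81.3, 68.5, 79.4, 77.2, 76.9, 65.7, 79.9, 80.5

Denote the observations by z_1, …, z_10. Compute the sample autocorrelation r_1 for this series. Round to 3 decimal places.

-0.319

Mean z̄ = (67.2 + 81.4 + 81.3 + 68.5 + 79.4 + 77.2 + 76.9 + 65.7 + 79.9 + 80.5)/10 = 75.8000
Numerator Σ_{t=1}^{9}(z_t−z̄)(z_{t+1}−z̄) = -110.4600
Denominator Σ(z_t−z̄)² = 345.9000
r_1 = -110.4600 / 345.9000 = -0.319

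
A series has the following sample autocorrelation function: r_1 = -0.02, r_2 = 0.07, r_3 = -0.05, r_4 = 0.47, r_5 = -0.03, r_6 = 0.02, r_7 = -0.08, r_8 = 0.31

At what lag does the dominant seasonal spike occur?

The largest autocorrelation is r_4 = 0.47, with a weaker echo at lag 8 (0.31); the remaining lags stay at or below 0.07.
The dominant spike at lag 4 indicates a seasonal period of 4.

4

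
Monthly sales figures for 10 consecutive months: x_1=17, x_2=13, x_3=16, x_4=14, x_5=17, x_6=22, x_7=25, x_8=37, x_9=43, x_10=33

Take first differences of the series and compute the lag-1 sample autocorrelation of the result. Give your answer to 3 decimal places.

First differences Δx: -4, 3, -2, 3, 5, 3, 12, 6, -10
Mean of differences = 1.7778
Numerator Σ(Δx_t−Δx̄)(Δx_{t+1}−Δx̄) = -2.4938
Denominator Σ(Δx_t−Δx̄)² = 323.5556
r_1(Δx) = -2.4938 / 323.5556 = -0.008

-0.008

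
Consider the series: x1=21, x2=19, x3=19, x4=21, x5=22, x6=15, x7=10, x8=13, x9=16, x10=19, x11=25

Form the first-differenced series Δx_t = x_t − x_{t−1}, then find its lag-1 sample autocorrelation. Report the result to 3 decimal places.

First differences Δx: -2, 0, 2, 1, -7, -5, 3, 3, 3, 6
Mean of differences = 0.4000
Numerator Σ(Δx_t−Δx̄)(Δx_{t+1}−Δx̄) = 50.8400
Denominator Σ(Δx_t−Δx̄)² = 144.4000
r_1(Δx) = 50.8400 / 144.4000 = 0.352

0.352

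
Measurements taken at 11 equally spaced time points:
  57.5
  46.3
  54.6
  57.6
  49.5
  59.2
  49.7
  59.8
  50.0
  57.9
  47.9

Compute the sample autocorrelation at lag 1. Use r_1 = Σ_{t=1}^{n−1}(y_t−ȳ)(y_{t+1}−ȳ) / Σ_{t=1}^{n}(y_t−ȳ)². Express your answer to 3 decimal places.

Mean ȳ = (57.5 + 46.3 + 54.6 + 57.6 + 49.5 + 59.2 + 49.7 + 59.8 + 50.0 + 57.9 + 47.9)/11 = 53.6364
Numerator Σ_{t=1}^{10}(y_t−ȳ)(y_{t+1}−ȳ) = -179.5413
Denominator Σ(y_t−ȳ)² = 251.2455
r_1 = -179.5413 / 251.2455 = -0.715

-0.715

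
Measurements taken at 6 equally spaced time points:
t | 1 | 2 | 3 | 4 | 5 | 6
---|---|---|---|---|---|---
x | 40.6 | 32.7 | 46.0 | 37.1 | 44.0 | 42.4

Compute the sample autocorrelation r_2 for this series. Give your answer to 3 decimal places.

0.337

Mean x̄ = (40.6 + 32.7 + 46.0 + 37.1 + 44.0 + 42.4)/6 = 40.4667
Numerator Σ_{t=1}^{4}(x_t−x̄)(x_{t+2}−x̄) = 39.9278
Denominator Σ(x_t−x̄)² = 118.5133
r_2 = 39.9278 / 118.5133 = 0.337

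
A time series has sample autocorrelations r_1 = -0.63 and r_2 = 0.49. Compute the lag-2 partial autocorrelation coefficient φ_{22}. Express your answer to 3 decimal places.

0.154

φ_{22} = (r_2 − r_1²) / (1 − r_1²)
r_1² = (-0.63)² = 0.3969
Numerator = 0.49 − 0.3969 = 0.0931; denominator = 1 − 0.3969 = 0.6031
φ_{22} = 0.0931 / 0.6031 = 0.154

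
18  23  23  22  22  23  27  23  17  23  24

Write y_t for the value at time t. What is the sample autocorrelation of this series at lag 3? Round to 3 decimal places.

0.012

Mean ȳ = (18 + 23 + 23 + 22 + 22 + 23 + 27 + 23 + 17 + 23 + 24)/11 = 22.2727
Numerator Σ_{t=1}^{8}(y_t−ȳ)(y_{t+3}−ȳ) = 0.8678
Denominator Σ(y_t−ȳ)² = 74.1818
r_3 = 0.8678 / 74.1818 = 0.012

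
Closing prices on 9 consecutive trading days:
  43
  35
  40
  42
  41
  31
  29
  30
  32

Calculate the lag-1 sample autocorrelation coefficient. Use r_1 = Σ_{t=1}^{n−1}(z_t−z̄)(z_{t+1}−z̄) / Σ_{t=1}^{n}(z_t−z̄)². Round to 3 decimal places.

0.469

Mean z̄ = (43 + 35 + 40 + 42 + 41 + 31 + 29 + 30 + 32)/9 = 35.8889
Numerator Σ_{t=1}^{8}(z_t−z̄)(z_{t+1}−z̄) = 118.5432
Denominator Σ(z_t−z̄)² = 252.8889
r_1 = 118.5432 / 252.8889 = 0.469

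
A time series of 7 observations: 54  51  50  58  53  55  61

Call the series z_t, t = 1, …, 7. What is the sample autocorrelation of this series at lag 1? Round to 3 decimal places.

-0.007

Mean z̄ = (54 + 51 + 50 + 58 + 53 + 55 + 61)/7 = 54.5714
Deviations from mean: -0.5714, -3.5714, -4.5714, 3.4286, -1.5714, 0.4286, 6.4286
Numerator Σ_{t=1}^{6}(z_t−z̄)(z_{t+1}−z̄) = -0.6122
Denominator Σ(z_t−z̄)² = 89.7143
r_1 = -0.6122 / 89.7143 = -0.007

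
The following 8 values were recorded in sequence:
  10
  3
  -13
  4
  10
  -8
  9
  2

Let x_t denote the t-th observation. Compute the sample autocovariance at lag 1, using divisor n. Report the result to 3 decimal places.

Mean x̄ = (10 + 3 − 13 + 4 + 10 − 8 + 9 + 2)/8 = 2.1250
Deviations: 7.8750, 0.8750, -15.1250, 1.8750, 7.8750, -10.1250, 6.8750, -0.1250
Σ_{t=1}^{7}(x_t−x̄)(x_{t+1}−x̄) = -170.1406
γ_1 = -170.1406 / 8 = -21.268

-21.268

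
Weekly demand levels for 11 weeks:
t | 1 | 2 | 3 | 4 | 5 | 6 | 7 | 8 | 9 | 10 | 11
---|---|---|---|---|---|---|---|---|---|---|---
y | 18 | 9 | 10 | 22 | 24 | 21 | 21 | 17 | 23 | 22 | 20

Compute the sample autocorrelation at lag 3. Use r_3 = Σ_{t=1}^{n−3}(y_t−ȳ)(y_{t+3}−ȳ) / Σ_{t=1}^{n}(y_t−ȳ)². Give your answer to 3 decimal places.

-0.242

Mean ȳ = (18 + 9 + 10 + 22 + 24 + 21 + 21 + 17 + 23 + 22 + 20)/11 = 18.8182
Numerator Σ_{t=1}^{8}(y_t−ȳ)(y_{t+3}−ȳ) = -61.2810
Denominator Σ(y_t−ȳ)² = 253.6364
r_3 = -61.2810 / 253.6364 = -0.242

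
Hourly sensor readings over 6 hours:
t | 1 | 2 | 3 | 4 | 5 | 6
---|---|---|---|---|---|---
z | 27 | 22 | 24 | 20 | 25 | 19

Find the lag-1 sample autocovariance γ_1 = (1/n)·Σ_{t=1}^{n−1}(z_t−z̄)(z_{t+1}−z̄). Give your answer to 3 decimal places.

Mean z̄ = (27 + 22 + 24 + 20 + 25 + 19)/6 = 22.8333
Deviations: 4.1667, -0.8333, 1.1667, -2.8333, 2.1667, -3.8333
Σ_{t=1}^{5}(z_t−z̄)(z_{t+1}−z̄) = -22.1944
γ_1 = -22.1944 / 6 = -3.699

-3.699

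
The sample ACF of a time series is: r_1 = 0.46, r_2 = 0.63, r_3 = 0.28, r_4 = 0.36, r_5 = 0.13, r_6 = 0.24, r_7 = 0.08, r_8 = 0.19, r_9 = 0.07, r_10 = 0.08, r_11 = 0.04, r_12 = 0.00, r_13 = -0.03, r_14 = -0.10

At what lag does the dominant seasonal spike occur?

The largest autocorrelation is r_2 = 0.63; the remaining lags stay at or below 0.46.
The dominant spike at lag 2 indicates a seasonal period of 2.

2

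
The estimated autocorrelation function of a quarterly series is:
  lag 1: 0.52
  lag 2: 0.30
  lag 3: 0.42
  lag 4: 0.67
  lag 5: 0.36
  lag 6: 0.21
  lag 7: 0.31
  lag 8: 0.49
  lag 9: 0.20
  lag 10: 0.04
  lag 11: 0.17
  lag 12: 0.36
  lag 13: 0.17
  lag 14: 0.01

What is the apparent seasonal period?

The largest autocorrelation is r_4 = 0.67; the remaining lags stay at or below 0.52. The elevated value at lag 1 (0.52), dropping to 0.30 at lag 2, reflects decaying short-term dependence rather than seasonality.
The dominant spike at lag 4 indicates a seasonal period of 4.

4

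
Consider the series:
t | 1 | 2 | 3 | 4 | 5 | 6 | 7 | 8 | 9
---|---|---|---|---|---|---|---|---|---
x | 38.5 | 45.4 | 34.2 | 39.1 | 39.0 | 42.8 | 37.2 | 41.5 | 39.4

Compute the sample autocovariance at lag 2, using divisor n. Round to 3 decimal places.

Mean x̄ = (38.5 + 45.4 + 34.2 + 39.1 + 39.0 + 42.8 + 37.2 + 41.5 + 39.4)/9 = 39.6778
Σ_{t=1}^{7}(x_t−x̄)(x_{t+2}−x̄) = 13.1112
γ_2 = 13.1112 / 9 = 1.457

1.457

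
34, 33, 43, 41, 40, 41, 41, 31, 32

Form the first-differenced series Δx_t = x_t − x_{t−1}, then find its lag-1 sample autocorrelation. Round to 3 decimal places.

-0.191

First differences Δx: -1, 10, -2, -1, 1, 0, -10, 1
Mean of differences = -0.2500
Numerator Σ(Δx_t−Δx̄)(Δx_{t+1}−Δx̄) = -39.5625
Denominator Σ(Δx_t−Δx̄)² = 207.5000
r_1(Δx) = -39.5625 / 207.5000 = -0.191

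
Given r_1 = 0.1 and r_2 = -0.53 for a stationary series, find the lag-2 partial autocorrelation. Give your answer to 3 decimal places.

φ_{22} = (r_2 − r_1²) / (1 − r_1²)
r_1² = (0.1)² = 0.01
Numerator = -0.53 − 0.0100 = -0.5400; denominator = 1 − 0.0100 = 0.9900
φ_{22} = -0.5400 / 0.9900 = -0.545

-0.545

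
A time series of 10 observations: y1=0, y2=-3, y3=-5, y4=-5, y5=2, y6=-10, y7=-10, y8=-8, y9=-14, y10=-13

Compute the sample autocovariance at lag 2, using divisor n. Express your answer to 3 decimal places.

Mean ȳ = (0 − 3 − 5 − 5 + 2 − 10 − 10 − 8 − 14 − 13)/10 = -6.6000
Σ_{t=1}^{8}(y_t−ȳ)(y_{t+2}−ȳ) = 34.2800
γ_2 = 34.2800 / 10 = 3.428

3.428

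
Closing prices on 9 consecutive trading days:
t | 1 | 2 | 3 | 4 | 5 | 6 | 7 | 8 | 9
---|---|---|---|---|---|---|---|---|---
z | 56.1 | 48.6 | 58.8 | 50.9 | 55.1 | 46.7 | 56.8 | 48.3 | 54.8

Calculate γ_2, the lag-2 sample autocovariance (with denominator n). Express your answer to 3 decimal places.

10.819

Mean z̄ = (56.1 + 48.6 + 58.8 + 50.9 + 55.1 + 46.7 + 56.8 + 48.3 + 54.8)/9 = 52.9000
Σ_{t=1}^{7}(z_t−z̄)(z_{t+2}−z̄) = 97.3700
γ_2 = 97.3700 / 9 = 10.819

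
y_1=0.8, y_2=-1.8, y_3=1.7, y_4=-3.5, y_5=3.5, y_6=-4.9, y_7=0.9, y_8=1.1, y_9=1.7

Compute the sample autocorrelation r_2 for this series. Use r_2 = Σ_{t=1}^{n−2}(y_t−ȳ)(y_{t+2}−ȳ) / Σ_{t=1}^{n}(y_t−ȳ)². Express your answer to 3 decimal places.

Mean ȳ = (0.8 − 1.8 + 1.7 − 3.5 + 3.5 − 4.9 + 0.9 + 1.1 + 1.7)/9 = -0.0556
Numerator Σ_{t=1}^{7}(y_t−ȳ)(y_{t+2}−ȳ) = 29.9160
Denominator Σ(y_t−ȳ)² = 60.1622
r_2 = 29.9160 / 60.1622 = 0.497

0.497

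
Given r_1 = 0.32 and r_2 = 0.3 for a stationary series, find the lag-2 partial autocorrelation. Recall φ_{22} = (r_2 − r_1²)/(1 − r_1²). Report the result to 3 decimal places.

φ_{22} = (r_2 − r_1²) / (1 − r_1²)
r_1² = (0.32)² = 0.1024
Numerator = 0.3 − 0.1024 = 0.1976; denominator = 1 − 0.1024 = 0.8976
φ_{22} = 0.1976 / 0.8976 = 0.220

0.220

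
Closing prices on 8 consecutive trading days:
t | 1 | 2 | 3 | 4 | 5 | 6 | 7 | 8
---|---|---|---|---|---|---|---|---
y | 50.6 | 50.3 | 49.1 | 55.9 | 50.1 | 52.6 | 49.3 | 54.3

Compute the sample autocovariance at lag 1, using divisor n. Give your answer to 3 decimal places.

-2.855

Mean ȳ = (50.6 + 50.3 + 49.1 + 55.9 + 50.1 + 52.6 + 49.3 + 54.3)/8 = 51.5250
Deviations: -0.9250, -1.2250, -2.4250, 4.3750, -1.4250, 1.0750, -2.2250, 2.7750
Σ_{t=1}^{7}(y_t−ȳ)(y_{t+1}−ȳ) = -22.8381
γ_1 = -22.8381 / 8 = -2.855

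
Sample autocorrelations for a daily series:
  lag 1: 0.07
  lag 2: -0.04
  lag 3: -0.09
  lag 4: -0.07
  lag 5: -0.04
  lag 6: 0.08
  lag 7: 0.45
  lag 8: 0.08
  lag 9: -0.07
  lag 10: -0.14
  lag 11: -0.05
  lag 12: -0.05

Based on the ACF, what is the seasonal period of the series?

7

The largest autocorrelation is r_7 = 0.45; the remaining lags stay at or below 0.08.
The dominant spike at lag 7 indicates a seasonal period of 7.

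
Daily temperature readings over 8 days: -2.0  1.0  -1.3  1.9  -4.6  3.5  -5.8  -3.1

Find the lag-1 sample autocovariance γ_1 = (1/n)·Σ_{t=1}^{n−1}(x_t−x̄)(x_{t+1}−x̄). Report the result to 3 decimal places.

-5.189

Mean x̄ = (-2.0 + 1.0 − 1.3 + 1.9 − 4.6 + 3.5 − 5.8 − 3.1)/8 = -1.3000
Deviations: -0.7000, 2.3000, 0.0000, 3.2000, -3.3000, 4.8000, -4.5000, -1.8000
Σ_{t=1}^{7}(x_t−x̄)(x_{t+1}−x̄) = -41.5100
γ_1 = -41.5100 / 8 = -5.189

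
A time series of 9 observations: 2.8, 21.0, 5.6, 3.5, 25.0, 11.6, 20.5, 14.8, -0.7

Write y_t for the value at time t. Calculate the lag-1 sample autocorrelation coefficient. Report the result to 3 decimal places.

-0.304

Mean ȳ = (2.8 + 21.0 + 5.6 + 3.5 + 25.0 + 11.6 + 20.5 + 14.8 − 0.7)/9 = 11.5667
Numerator Σ_{t=1}^{8}(y_t−ȳ)(y_{t+1}−ȳ) = -209.2478
Denominator Σ(y_t−ȳ)² = 687.7000
r_1 = -209.2478 / 687.7000 = -0.304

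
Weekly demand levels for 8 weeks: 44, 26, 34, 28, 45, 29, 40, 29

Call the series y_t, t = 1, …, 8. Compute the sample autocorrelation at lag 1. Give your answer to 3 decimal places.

-0.642

Mean ȳ = (44 + 26 + 34 + 28 + 45 + 29 + 40 + 29)/8 = 34.3750
Deviations from mean: 9.6250, -8.3750, -0.3750, -6.3750, 10.6250, -5.3750, 5.6250, -5.3750
Numerator Σ_{t=1}^{7}(y_t−ȳ)(y_{t+1}−ȳ) = -260.3906
Denominator Σ(y_t−ȳ)² = 405.8750
r_1 = -260.3906 / 405.8750 = -0.642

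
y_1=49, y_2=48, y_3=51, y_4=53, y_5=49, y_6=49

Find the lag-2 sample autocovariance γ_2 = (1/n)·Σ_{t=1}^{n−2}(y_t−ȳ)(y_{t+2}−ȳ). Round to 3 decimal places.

Mean ȳ = (49 + 48 + 51 + 53 + 49 + 49)/6 = 49.8333
Σ_{t=1}^{4}(y_t−ȳ)(y_{t+2}−ȳ) = -10.3889
γ_2 = -10.3889 / 6 = -1.731

-1.731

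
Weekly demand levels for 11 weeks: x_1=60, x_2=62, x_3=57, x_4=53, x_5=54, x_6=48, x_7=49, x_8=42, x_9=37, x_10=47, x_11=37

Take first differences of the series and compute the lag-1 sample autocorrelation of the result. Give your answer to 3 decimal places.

-0.552

First differences Δx: 2, -5, -4, 1, -6, 1, -7, -5, 10, -10
Mean of differences = -2.3000
Numerator Σ(Δx_t−Δx̄)(Δx_{t+1}−Δx̄) = -167.7900
Denominator Σ(Δx_t−Δx̄)² = 304.1000
r_1(Δx) = -167.7900 / 304.1000 = -0.552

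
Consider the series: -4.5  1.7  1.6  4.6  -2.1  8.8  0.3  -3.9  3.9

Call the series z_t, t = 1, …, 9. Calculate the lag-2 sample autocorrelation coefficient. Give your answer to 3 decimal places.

-0.095

Mean z̄ = (-4.5 + 1.7 + 1.6 + 4.6 − 2.1 + 8.8 + 0.3 − 3.9 + 3.9)/9 = 1.1556
Σ(z_t−z̄)(z_{t+2}−z̄) = (-2.5136) + (1.8753) + (-1.4469) + (26.3309) + (2.7853) + (-38.6469) + (-2.3480) = -13.9640
Denominator Σ(z_t−z̄)² = 147.2022
r_2 = -13.9640 / 147.2022 = -0.095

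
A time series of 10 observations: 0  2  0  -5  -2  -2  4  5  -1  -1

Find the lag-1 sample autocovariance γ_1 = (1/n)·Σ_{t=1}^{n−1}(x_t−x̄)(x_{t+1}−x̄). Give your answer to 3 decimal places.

2.200

Mean x̄ = (0 + 2 + 0 − 5 − 2 − 2 + 4 + 5 − 1 − 1)/10 = 0.0000
Σ_{t=1}^{9}(x_t−x̄)(x_{t+1}−x̄) = 22.0000
γ_1 = 22.0000 / 10 = 2.200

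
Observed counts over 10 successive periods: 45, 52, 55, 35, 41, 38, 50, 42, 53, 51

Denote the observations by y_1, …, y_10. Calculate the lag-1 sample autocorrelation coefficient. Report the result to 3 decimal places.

0.008

Mean ȳ = (45 + 52 + 55 + 35 + 41 + 38 + 50 + 42 + 53 + 51)/10 = 46.2000
Numerator Σ_{t=1}^{9}(y_t−ȳ)(y_{t+1}−ȳ) = 3.3600
Denominator Σ(y_t−ȳ)² = 433.6000
r_1 = 3.3600 / 433.6000 = 0.008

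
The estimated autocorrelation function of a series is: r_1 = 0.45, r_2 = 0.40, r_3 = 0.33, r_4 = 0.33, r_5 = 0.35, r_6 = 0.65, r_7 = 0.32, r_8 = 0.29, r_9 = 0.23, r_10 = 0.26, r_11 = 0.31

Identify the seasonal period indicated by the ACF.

6

The largest autocorrelation is r_6 = 0.65; the remaining lags stay at or below 0.45. The elevated value at lag 1 (0.45), dropping to 0.40 at lag 2, reflects decaying short-term dependence rather than seasonality.
The dominant spike at lag 6 indicates a seasonal period of 6.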